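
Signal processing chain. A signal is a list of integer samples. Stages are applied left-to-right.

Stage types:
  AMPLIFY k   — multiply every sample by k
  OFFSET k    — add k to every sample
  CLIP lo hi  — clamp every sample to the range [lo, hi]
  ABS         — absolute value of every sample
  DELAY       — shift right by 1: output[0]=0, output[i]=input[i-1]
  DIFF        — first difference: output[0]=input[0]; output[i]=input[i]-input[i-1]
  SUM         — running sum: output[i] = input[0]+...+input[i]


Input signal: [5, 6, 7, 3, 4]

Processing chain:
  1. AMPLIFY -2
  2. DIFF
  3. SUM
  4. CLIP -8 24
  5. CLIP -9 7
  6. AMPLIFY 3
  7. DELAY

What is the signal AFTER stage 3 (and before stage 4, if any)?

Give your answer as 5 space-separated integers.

Answer: -10 -12 -14 -6 -8

Derivation:
Input: [5, 6, 7, 3, 4]
Stage 1 (AMPLIFY -2): 5*-2=-10, 6*-2=-12, 7*-2=-14, 3*-2=-6, 4*-2=-8 -> [-10, -12, -14, -6, -8]
Stage 2 (DIFF): s[0]=-10, -12--10=-2, -14--12=-2, -6--14=8, -8--6=-2 -> [-10, -2, -2, 8, -2]
Stage 3 (SUM): sum[0..0]=-10, sum[0..1]=-12, sum[0..2]=-14, sum[0..3]=-6, sum[0..4]=-8 -> [-10, -12, -14, -6, -8]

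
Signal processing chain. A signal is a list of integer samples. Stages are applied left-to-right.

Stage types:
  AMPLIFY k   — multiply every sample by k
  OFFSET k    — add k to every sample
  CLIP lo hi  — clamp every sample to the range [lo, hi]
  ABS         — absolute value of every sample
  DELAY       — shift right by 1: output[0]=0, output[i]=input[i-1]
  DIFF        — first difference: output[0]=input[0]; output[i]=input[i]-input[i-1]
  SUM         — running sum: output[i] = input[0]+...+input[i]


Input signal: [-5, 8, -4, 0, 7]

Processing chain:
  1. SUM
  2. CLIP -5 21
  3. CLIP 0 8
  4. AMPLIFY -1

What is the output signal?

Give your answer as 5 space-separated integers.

Answer: 0 -3 0 0 -6

Derivation:
Input: [-5, 8, -4, 0, 7]
Stage 1 (SUM): sum[0..0]=-5, sum[0..1]=3, sum[0..2]=-1, sum[0..3]=-1, sum[0..4]=6 -> [-5, 3, -1, -1, 6]
Stage 2 (CLIP -5 21): clip(-5,-5,21)=-5, clip(3,-5,21)=3, clip(-1,-5,21)=-1, clip(-1,-5,21)=-1, clip(6,-5,21)=6 -> [-5, 3, -1, -1, 6]
Stage 3 (CLIP 0 8): clip(-5,0,8)=0, clip(3,0,8)=3, clip(-1,0,8)=0, clip(-1,0,8)=0, clip(6,0,8)=6 -> [0, 3, 0, 0, 6]
Stage 4 (AMPLIFY -1): 0*-1=0, 3*-1=-3, 0*-1=0, 0*-1=0, 6*-1=-6 -> [0, -3, 0, 0, -6]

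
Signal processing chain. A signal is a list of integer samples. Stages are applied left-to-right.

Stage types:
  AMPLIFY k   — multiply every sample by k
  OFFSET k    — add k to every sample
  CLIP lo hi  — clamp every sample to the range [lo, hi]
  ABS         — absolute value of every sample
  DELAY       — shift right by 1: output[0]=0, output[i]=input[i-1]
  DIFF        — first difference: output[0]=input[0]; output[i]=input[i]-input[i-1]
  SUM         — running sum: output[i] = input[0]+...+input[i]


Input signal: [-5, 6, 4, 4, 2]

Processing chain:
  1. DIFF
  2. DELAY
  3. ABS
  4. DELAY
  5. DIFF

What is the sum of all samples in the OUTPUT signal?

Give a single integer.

Input: [-5, 6, 4, 4, 2]
Stage 1 (DIFF): s[0]=-5, 6--5=11, 4-6=-2, 4-4=0, 2-4=-2 -> [-5, 11, -2, 0, -2]
Stage 2 (DELAY): [0, -5, 11, -2, 0] = [0, -5, 11, -2, 0] -> [0, -5, 11, -2, 0]
Stage 3 (ABS): |0|=0, |-5|=5, |11|=11, |-2|=2, |0|=0 -> [0, 5, 11, 2, 0]
Stage 4 (DELAY): [0, 0, 5, 11, 2] = [0, 0, 5, 11, 2] -> [0, 0, 5, 11, 2]
Stage 5 (DIFF): s[0]=0, 0-0=0, 5-0=5, 11-5=6, 2-11=-9 -> [0, 0, 5, 6, -9]
Output sum: 2

Answer: 2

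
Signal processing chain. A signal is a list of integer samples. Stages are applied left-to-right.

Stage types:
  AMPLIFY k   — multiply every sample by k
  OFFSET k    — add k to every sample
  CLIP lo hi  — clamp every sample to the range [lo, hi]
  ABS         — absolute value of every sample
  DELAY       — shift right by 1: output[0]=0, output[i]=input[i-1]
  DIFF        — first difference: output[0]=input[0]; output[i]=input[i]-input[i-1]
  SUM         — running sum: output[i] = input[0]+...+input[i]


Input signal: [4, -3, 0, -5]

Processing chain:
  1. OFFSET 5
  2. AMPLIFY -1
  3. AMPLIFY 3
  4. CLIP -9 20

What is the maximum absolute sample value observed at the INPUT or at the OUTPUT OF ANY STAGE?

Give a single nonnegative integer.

Input: [4, -3, 0, -5] (max |s|=5)
Stage 1 (OFFSET 5): 4+5=9, -3+5=2, 0+5=5, -5+5=0 -> [9, 2, 5, 0] (max |s|=9)
Stage 2 (AMPLIFY -1): 9*-1=-9, 2*-1=-2, 5*-1=-5, 0*-1=0 -> [-9, -2, -5, 0] (max |s|=9)
Stage 3 (AMPLIFY 3): -9*3=-27, -2*3=-6, -5*3=-15, 0*3=0 -> [-27, -6, -15, 0] (max |s|=27)
Stage 4 (CLIP -9 20): clip(-27,-9,20)=-9, clip(-6,-9,20)=-6, clip(-15,-9,20)=-9, clip(0,-9,20)=0 -> [-9, -6, -9, 0] (max |s|=9)
Overall max amplitude: 27

Answer: 27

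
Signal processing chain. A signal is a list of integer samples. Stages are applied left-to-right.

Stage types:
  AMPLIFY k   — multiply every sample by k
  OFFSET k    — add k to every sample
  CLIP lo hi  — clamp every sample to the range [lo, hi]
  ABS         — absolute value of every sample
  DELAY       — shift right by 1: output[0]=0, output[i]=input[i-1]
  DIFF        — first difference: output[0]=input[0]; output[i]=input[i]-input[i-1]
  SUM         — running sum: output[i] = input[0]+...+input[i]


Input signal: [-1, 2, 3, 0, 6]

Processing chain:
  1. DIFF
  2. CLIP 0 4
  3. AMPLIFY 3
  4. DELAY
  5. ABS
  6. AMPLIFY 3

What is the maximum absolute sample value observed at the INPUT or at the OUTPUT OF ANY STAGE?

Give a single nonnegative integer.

Input: [-1, 2, 3, 0, 6] (max |s|=6)
Stage 1 (DIFF): s[0]=-1, 2--1=3, 3-2=1, 0-3=-3, 6-0=6 -> [-1, 3, 1, -3, 6] (max |s|=6)
Stage 2 (CLIP 0 4): clip(-1,0,4)=0, clip(3,0,4)=3, clip(1,0,4)=1, clip(-3,0,4)=0, clip(6,0,4)=4 -> [0, 3, 1, 0, 4] (max |s|=4)
Stage 3 (AMPLIFY 3): 0*3=0, 3*3=9, 1*3=3, 0*3=0, 4*3=12 -> [0, 9, 3, 0, 12] (max |s|=12)
Stage 4 (DELAY): [0, 0, 9, 3, 0] = [0, 0, 9, 3, 0] -> [0, 0, 9, 3, 0] (max |s|=9)
Stage 5 (ABS): |0|=0, |0|=0, |9|=9, |3|=3, |0|=0 -> [0, 0, 9, 3, 0] (max |s|=9)
Stage 6 (AMPLIFY 3): 0*3=0, 0*3=0, 9*3=27, 3*3=9, 0*3=0 -> [0, 0, 27, 9, 0] (max |s|=27)
Overall max amplitude: 27

Answer: 27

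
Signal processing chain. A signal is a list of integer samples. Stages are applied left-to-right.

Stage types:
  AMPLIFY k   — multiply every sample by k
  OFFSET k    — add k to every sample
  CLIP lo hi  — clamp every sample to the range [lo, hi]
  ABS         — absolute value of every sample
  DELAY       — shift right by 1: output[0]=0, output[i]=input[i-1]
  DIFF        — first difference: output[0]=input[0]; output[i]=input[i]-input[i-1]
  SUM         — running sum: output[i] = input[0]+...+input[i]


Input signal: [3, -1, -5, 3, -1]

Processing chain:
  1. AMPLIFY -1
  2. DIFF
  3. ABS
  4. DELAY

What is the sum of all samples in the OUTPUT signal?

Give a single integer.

Answer: 19

Derivation:
Input: [3, -1, -5, 3, -1]
Stage 1 (AMPLIFY -1): 3*-1=-3, -1*-1=1, -5*-1=5, 3*-1=-3, -1*-1=1 -> [-3, 1, 5, -3, 1]
Stage 2 (DIFF): s[0]=-3, 1--3=4, 5-1=4, -3-5=-8, 1--3=4 -> [-3, 4, 4, -8, 4]
Stage 3 (ABS): |-3|=3, |4|=4, |4|=4, |-8|=8, |4|=4 -> [3, 4, 4, 8, 4]
Stage 4 (DELAY): [0, 3, 4, 4, 8] = [0, 3, 4, 4, 8] -> [0, 3, 4, 4, 8]
Output sum: 19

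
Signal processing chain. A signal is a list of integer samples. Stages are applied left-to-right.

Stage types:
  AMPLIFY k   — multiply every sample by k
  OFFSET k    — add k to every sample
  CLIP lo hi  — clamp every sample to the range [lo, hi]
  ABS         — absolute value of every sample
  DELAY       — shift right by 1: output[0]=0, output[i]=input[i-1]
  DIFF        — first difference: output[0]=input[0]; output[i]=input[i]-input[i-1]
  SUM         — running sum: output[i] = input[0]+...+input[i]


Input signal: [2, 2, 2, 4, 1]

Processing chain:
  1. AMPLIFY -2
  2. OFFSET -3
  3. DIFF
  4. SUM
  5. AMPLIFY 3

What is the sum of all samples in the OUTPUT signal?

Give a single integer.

Answer: -111

Derivation:
Input: [2, 2, 2, 4, 1]
Stage 1 (AMPLIFY -2): 2*-2=-4, 2*-2=-4, 2*-2=-4, 4*-2=-8, 1*-2=-2 -> [-4, -4, -4, -8, -2]
Stage 2 (OFFSET -3): -4+-3=-7, -4+-3=-7, -4+-3=-7, -8+-3=-11, -2+-3=-5 -> [-7, -7, -7, -11, -5]
Stage 3 (DIFF): s[0]=-7, -7--7=0, -7--7=0, -11--7=-4, -5--11=6 -> [-7, 0, 0, -4, 6]
Stage 4 (SUM): sum[0..0]=-7, sum[0..1]=-7, sum[0..2]=-7, sum[0..3]=-11, sum[0..4]=-5 -> [-7, -7, -7, -11, -5]
Stage 5 (AMPLIFY 3): -7*3=-21, -7*3=-21, -7*3=-21, -11*3=-33, -5*3=-15 -> [-21, -21, -21, -33, -15]
Output sum: -111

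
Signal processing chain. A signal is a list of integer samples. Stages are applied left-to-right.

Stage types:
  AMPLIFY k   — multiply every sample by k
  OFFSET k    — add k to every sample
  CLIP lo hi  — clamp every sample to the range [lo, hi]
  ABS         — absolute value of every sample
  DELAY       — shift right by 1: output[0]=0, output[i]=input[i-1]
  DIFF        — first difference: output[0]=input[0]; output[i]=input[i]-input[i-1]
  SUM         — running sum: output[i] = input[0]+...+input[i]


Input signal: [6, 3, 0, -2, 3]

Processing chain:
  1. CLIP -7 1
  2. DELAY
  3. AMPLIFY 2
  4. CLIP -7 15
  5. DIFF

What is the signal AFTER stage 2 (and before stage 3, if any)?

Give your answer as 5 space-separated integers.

Answer: 0 1 1 0 -2

Derivation:
Input: [6, 3, 0, -2, 3]
Stage 1 (CLIP -7 1): clip(6,-7,1)=1, clip(3,-7,1)=1, clip(0,-7,1)=0, clip(-2,-7,1)=-2, clip(3,-7,1)=1 -> [1, 1, 0, -2, 1]
Stage 2 (DELAY): [0, 1, 1, 0, -2] = [0, 1, 1, 0, -2] -> [0, 1, 1, 0, -2]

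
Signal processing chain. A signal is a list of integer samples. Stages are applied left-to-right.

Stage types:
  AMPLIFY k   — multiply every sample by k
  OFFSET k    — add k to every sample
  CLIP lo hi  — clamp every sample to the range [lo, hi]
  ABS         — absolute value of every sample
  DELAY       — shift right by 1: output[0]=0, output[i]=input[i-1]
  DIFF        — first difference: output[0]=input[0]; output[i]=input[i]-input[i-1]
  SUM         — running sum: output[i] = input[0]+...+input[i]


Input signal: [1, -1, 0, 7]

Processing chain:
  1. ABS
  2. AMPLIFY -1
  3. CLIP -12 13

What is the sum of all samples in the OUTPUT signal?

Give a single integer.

Input: [1, -1, 0, 7]
Stage 1 (ABS): |1|=1, |-1|=1, |0|=0, |7|=7 -> [1, 1, 0, 7]
Stage 2 (AMPLIFY -1): 1*-1=-1, 1*-1=-1, 0*-1=0, 7*-1=-7 -> [-1, -1, 0, -7]
Stage 3 (CLIP -12 13): clip(-1,-12,13)=-1, clip(-1,-12,13)=-1, clip(0,-12,13)=0, clip(-7,-12,13)=-7 -> [-1, -1, 0, -7]
Output sum: -9

Answer: -9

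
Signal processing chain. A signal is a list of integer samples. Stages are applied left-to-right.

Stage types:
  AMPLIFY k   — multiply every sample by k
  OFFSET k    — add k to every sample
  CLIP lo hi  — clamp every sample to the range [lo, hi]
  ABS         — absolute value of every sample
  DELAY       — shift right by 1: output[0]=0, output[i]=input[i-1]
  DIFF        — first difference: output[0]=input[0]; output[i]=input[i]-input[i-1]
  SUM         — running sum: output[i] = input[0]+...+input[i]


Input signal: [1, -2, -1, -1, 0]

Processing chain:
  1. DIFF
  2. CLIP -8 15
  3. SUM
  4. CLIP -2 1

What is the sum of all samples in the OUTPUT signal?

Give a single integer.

Input: [1, -2, -1, -1, 0]
Stage 1 (DIFF): s[0]=1, -2-1=-3, -1--2=1, -1--1=0, 0--1=1 -> [1, -3, 1, 0, 1]
Stage 2 (CLIP -8 15): clip(1,-8,15)=1, clip(-3,-8,15)=-3, clip(1,-8,15)=1, clip(0,-8,15)=0, clip(1,-8,15)=1 -> [1, -3, 1, 0, 1]
Stage 3 (SUM): sum[0..0]=1, sum[0..1]=-2, sum[0..2]=-1, sum[0..3]=-1, sum[0..4]=0 -> [1, -2, -1, -1, 0]
Stage 4 (CLIP -2 1): clip(1,-2,1)=1, clip(-2,-2,1)=-2, clip(-1,-2,1)=-1, clip(-1,-2,1)=-1, clip(0,-2,1)=0 -> [1, -2, -1, -1, 0]
Output sum: -3

Answer: -3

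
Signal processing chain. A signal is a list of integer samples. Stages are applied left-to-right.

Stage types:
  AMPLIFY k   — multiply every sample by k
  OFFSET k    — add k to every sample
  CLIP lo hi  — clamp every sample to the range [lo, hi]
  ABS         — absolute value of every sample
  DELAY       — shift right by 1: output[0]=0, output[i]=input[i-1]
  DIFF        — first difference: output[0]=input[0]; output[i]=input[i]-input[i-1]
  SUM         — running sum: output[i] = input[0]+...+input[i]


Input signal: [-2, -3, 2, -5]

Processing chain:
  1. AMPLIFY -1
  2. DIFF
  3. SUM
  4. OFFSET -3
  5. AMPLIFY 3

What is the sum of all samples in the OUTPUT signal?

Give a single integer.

Input: [-2, -3, 2, -5]
Stage 1 (AMPLIFY -1): -2*-1=2, -3*-1=3, 2*-1=-2, -5*-1=5 -> [2, 3, -2, 5]
Stage 2 (DIFF): s[0]=2, 3-2=1, -2-3=-5, 5--2=7 -> [2, 1, -5, 7]
Stage 3 (SUM): sum[0..0]=2, sum[0..1]=3, sum[0..2]=-2, sum[0..3]=5 -> [2, 3, -2, 5]
Stage 4 (OFFSET -3): 2+-3=-1, 3+-3=0, -2+-3=-5, 5+-3=2 -> [-1, 0, -5, 2]
Stage 5 (AMPLIFY 3): -1*3=-3, 0*3=0, -5*3=-15, 2*3=6 -> [-3, 0, -15, 6]
Output sum: -12

Answer: -12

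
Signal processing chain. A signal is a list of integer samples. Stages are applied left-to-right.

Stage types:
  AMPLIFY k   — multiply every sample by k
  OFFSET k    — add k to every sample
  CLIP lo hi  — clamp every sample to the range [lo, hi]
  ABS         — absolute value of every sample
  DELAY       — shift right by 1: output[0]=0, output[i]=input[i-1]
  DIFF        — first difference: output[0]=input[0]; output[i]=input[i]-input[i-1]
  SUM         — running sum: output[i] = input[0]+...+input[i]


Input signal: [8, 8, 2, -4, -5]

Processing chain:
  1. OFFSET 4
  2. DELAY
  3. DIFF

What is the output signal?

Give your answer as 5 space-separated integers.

Answer: 0 12 0 -6 -6

Derivation:
Input: [8, 8, 2, -4, -5]
Stage 1 (OFFSET 4): 8+4=12, 8+4=12, 2+4=6, -4+4=0, -5+4=-1 -> [12, 12, 6, 0, -1]
Stage 2 (DELAY): [0, 12, 12, 6, 0] = [0, 12, 12, 6, 0] -> [0, 12, 12, 6, 0]
Stage 3 (DIFF): s[0]=0, 12-0=12, 12-12=0, 6-12=-6, 0-6=-6 -> [0, 12, 0, -6, -6]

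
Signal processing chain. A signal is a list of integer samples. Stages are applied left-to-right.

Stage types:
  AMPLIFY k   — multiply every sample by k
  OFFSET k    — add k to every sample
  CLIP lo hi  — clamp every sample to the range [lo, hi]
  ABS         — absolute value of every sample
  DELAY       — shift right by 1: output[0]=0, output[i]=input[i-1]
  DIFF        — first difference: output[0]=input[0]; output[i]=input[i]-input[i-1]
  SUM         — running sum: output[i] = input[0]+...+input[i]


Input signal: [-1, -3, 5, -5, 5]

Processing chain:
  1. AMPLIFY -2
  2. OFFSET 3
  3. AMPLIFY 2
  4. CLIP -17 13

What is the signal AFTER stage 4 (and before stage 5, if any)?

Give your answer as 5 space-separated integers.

Answer: 10 13 -14 13 -14

Derivation:
Input: [-1, -3, 5, -5, 5]
Stage 1 (AMPLIFY -2): -1*-2=2, -3*-2=6, 5*-2=-10, -5*-2=10, 5*-2=-10 -> [2, 6, -10, 10, -10]
Stage 2 (OFFSET 3): 2+3=5, 6+3=9, -10+3=-7, 10+3=13, -10+3=-7 -> [5, 9, -7, 13, -7]
Stage 3 (AMPLIFY 2): 5*2=10, 9*2=18, -7*2=-14, 13*2=26, -7*2=-14 -> [10, 18, -14, 26, -14]
Stage 4 (CLIP -17 13): clip(10,-17,13)=10, clip(18,-17,13)=13, clip(-14,-17,13)=-14, clip(26,-17,13)=13, clip(-14,-17,13)=-14 -> [10, 13, -14, 13, -14]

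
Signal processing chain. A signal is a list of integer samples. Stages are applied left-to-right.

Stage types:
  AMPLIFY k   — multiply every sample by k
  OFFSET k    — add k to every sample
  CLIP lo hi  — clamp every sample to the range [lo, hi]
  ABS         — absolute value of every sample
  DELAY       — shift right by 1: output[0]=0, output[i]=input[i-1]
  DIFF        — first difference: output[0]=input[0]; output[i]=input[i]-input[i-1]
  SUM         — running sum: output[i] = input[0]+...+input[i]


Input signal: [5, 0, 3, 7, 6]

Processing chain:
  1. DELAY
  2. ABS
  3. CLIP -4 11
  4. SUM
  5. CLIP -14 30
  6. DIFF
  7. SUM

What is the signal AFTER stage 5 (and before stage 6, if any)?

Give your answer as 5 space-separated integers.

Answer: 0 5 5 8 15

Derivation:
Input: [5, 0, 3, 7, 6]
Stage 1 (DELAY): [0, 5, 0, 3, 7] = [0, 5, 0, 3, 7] -> [0, 5, 0, 3, 7]
Stage 2 (ABS): |0|=0, |5|=5, |0|=0, |3|=3, |7|=7 -> [0, 5, 0, 3, 7]
Stage 3 (CLIP -4 11): clip(0,-4,11)=0, clip(5,-4,11)=5, clip(0,-4,11)=0, clip(3,-4,11)=3, clip(7,-4,11)=7 -> [0, 5, 0, 3, 7]
Stage 4 (SUM): sum[0..0]=0, sum[0..1]=5, sum[0..2]=5, sum[0..3]=8, sum[0..4]=15 -> [0, 5, 5, 8, 15]
Stage 5 (CLIP -14 30): clip(0,-14,30)=0, clip(5,-14,30)=5, clip(5,-14,30)=5, clip(8,-14,30)=8, clip(15,-14,30)=15 -> [0, 5, 5, 8, 15]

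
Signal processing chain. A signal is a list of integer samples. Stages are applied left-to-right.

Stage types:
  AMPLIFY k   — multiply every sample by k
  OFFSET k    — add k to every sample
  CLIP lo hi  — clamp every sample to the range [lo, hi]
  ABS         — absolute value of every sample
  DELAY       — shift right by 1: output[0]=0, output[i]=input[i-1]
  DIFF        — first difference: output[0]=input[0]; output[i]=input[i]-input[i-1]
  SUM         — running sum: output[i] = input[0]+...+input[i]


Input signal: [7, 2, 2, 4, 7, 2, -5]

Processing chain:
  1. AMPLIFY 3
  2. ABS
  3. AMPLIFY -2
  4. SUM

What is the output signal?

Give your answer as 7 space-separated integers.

Input: [7, 2, 2, 4, 7, 2, -5]
Stage 1 (AMPLIFY 3): 7*3=21, 2*3=6, 2*3=6, 4*3=12, 7*3=21, 2*3=6, -5*3=-15 -> [21, 6, 6, 12, 21, 6, -15]
Stage 2 (ABS): |21|=21, |6|=6, |6|=6, |12|=12, |21|=21, |6|=6, |-15|=15 -> [21, 6, 6, 12, 21, 6, 15]
Stage 3 (AMPLIFY -2): 21*-2=-42, 6*-2=-12, 6*-2=-12, 12*-2=-24, 21*-2=-42, 6*-2=-12, 15*-2=-30 -> [-42, -12, -12, -24, -42, -12, -30]
Stage 4 (SUM): sum[0..0]=-42, sum[0..1]=-54, sum[0..2]=-66, sum[0..3]=-90, sum[0..4]=-132, sum[0..5]=-144, sum[0..6]=-174 -> [-42, -54, -66, -90, -132, -144, -174]

Answer: -42 -54 -66 -90 -132 -144 -174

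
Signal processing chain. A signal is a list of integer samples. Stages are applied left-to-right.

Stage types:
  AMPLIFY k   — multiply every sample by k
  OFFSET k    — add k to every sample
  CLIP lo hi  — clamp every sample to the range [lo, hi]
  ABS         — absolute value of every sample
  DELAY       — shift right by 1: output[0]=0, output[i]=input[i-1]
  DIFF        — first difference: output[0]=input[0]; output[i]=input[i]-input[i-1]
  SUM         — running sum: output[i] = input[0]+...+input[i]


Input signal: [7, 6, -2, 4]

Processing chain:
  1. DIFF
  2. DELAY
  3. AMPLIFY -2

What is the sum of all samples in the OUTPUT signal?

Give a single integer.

Input: [7, 6, -2, 4]
Stage 1 (DIFF): s[0]=7, 6-7=-1, -2-6=-8, 4--2=6 -> [7, -1, -8, 6]
Stage 2 (DELAY): [0, 7, -1, -8] = [0, 7, -1, -8] -> [0, 7, -1, -8]
Stage 3 (AMPLIFY -2): 0*-2=0, 7*-2=-14, -1*-2=2, -8*-2=16 -> [0, -14, 2, 16]
Output sum: 4

Answer: 4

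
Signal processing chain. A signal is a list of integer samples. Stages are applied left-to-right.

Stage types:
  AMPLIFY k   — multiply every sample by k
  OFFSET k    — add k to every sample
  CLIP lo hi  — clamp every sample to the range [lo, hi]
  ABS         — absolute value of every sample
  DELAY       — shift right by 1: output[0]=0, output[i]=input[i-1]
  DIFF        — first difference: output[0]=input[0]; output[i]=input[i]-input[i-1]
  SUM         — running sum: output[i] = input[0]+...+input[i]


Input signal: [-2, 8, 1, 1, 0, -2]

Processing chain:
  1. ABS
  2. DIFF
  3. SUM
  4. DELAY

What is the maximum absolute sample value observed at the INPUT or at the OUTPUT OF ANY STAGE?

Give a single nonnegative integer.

Input: [-2, 8, 1, 1, 0, -2] (max |s|=8)
Stage 1 (ABS): |-2|=2, |8|=8, |1|=1, |1|=1, |0|=0, |-2|=2 -> [2, 8, 1, 1, 0, 2] (max |s|=8)
Stage 2 (DIFF): s[0]=2, 8-2=6, 1-8=-7, 1-1=0, 0-1=-1, 2-0=2 -> [2, 6, -7, 0, -1, 2] (max |s|=7)
Stage 3 (SUM): sum[0..0]=2, sum[0..1]=8, sum[0..2]=1, sum[0..3]=1, sum[0..4]=0, sum[0..5]=2 -> [2, 8, 1, 1, 0, 2] (max |s|=8)
Stage 4 (DELAY): [0, 2, 8, 1, 1, 0] = [0, 2, 8, 1, 1, 0] -> [0, 2, 8, 1, 1, 0] (max |s|=8)
Overall max amplitude: 8

Answer: 8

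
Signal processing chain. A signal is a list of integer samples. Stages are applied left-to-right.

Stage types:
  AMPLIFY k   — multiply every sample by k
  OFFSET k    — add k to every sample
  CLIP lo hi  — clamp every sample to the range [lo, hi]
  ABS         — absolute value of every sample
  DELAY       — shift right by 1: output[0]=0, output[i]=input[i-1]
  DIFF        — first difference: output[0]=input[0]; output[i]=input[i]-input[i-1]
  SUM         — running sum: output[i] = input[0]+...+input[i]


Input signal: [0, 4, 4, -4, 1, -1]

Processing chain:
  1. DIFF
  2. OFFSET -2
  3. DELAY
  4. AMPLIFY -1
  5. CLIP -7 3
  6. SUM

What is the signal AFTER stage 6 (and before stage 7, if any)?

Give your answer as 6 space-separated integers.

Input: [0, 4, 4, -4, 1, -1]
Stage 1 (DIFF): s[0]=0, 4-0=4, 4-4=0, -4-4=-8, 1--4=5, -1-1=-2 -> [0, 4, 0, -8, 5, -2]
Stage 2 (OFFSET -2): 0+-2=-2, 4+-2=2, 0+-2=-2, -8+-2=-10, 5+-2=3, -2+-2=-4 -> [-2, 2, -2, -10, 3, -4]
Stage 3 (DELAY): [0, -2, 2, -2, -10, 3] = [0, -2, 2, -2, -10, 3] -> [0, -2, 2, -2, -10, 3]
Stage 4 (AMPLIFY -1): 0*-1=0, -2*-1=2, 2*-1=-2, -2*-1=2, -10*-1=10, 3*-1=-3 -> [0, 2, -2, 2, 10, -3]
Stage 5 (CLIP -7 3): clip(0,-7,3)=0, clip(2,-7,3)=2, clip(-2,-7,3)=-2, clip(2,-7,3)=2, clip(10,-7,3)=3, clip(-3,-7,3)=-3 -> [0, 2, -2, 2, 3, -3]
Stage 6 (SUM): sum[0..0]=0, sum[0..1]=2, sum[0..2]=0, sum[0..3]=2, sum[0..4]=5, sum[0..5]=2 -> [0, 2, 0, 2, 5, 2]

Answer: 0 2 0 2 5 2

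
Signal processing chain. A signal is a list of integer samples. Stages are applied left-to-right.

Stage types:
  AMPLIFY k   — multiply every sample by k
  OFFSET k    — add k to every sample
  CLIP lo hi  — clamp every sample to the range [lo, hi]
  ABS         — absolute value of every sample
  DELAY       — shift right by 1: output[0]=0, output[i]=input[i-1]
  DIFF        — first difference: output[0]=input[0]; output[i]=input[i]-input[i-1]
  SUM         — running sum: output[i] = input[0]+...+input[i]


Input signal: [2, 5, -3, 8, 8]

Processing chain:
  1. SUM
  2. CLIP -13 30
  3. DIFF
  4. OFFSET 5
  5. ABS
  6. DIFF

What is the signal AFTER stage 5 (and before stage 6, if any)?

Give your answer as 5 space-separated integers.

Input: [2, 5, -3, 8, 8]
Stage 1 (SUM): sum[0..0]=2, sum[0..1]=7, sum[0..2]=4, sum[0..3]=12, sum[0..4]=20 -> [2, 7, 4, 12, 20]
Stage 2 (CLIP -13 30): clip(2,-13,30)=2, clip(7,-13,30)=7, clip(4,-13,30)=4, clip(12,-13,30)=12, clip(20,-13,30)=20 -> [2, 7, 4, 12, 20]
Stage 3 (DIFF): s[0]=2, 7-2=5, 4-7=-3, 12-4=8, 20-12=8 -> [2, 5, -3, 8, 8]
Stage 4 (OFFSET 5): 2+5=7, 5+5=10, -3+5=2, 8+5=13, 8+5=13 -> [7, 10, 2, 13, 13]
Stage 5 (ABS): |7|=7, |10|=10, |2|=2, |13|=13, |13|=13 -> [7, 10, 2, 13, 13]

Answer: 7 10 2 13 13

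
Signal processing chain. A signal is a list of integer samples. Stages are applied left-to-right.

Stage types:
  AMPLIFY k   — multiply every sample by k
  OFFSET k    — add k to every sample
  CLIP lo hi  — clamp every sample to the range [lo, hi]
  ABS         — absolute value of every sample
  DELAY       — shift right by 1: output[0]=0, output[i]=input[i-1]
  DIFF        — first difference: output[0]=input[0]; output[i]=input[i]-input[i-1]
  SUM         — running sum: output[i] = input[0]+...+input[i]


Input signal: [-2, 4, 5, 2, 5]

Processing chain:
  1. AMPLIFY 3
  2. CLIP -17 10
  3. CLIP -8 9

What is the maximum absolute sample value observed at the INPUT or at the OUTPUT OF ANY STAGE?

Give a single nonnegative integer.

Input: [-2, 4, 5, 2, 5] (max |s|=5)
Stage 1 (AMPLIFY 3): -2*3=-6, 4*3=12, 5*3=15, 2*3=6, 5*3=15 -> [-6, 12, 15, 6, 15] (max |s|=15)
Stage 2 (CLIP -17 10): clip(-6,-17,10)=-6, clip(12,-17,10)=10, clip(15,-17,10)=10, clip(6,-17,10)=6, clip(15,-17,10)=10 -> [-6, 10, 10, 6, 10] (max |s|=10)
Stage 3 (CLIP -8 9): clip(-6,-8,9)=-6, clip(10,-8,9)=9, clip(10,-8,9)=9, clip(6,-8,9)=6, clip(10,-8,9)=9 -> [-6, 9, 9, 6, 9] (max |s|=9)
Overall max amplitude: 15

Answer: 15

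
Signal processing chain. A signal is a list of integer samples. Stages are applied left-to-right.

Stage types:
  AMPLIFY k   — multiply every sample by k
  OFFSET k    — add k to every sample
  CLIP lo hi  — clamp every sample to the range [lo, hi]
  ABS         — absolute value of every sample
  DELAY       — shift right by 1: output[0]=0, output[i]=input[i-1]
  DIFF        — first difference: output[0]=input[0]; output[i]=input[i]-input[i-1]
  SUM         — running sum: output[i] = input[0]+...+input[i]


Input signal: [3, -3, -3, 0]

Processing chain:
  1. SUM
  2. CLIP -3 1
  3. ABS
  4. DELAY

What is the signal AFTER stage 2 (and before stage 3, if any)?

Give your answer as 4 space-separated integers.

Input: [3, -3, -3, 0]
Stage 1 (SUM): sum[0..0]=3, sum[0..1]=0, sum[0..2]=-3, sum[0..3]=-3 -> [3, 0, -3, -3]
Stage 2 (CLIP -3 1): clip(3,-3,1)=1, clip(0,-3,1)=0, clip(-3,-3,1)=-3, clip(-3,-3,1)=-3 -> [1, 0, -3, -3]

Answer: 1 0 -3 -3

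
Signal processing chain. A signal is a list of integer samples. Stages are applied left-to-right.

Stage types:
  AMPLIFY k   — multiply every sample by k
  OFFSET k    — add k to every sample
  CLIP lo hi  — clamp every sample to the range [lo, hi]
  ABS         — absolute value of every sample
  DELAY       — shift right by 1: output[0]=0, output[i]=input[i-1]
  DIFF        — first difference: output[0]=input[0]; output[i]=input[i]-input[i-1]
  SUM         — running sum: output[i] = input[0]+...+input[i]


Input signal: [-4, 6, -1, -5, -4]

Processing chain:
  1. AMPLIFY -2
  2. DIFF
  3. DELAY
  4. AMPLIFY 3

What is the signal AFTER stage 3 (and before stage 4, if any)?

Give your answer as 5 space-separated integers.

Answer: 0 8 -20 14 8

Derivation:
Input: [-4, 6, -1, -5, -4]
Stage 1 (AMPLIFY -2): -4*-2=8, 6*-2=-12, -1*-2=2, -5*-2=10, -4*-2=8 -> [8, -12, 2, 10, 8]
Stage 2 (DIFF): s[0]=8, -12-8=-20, 2--12=14, 10-2=8, 8-10=-2 -> [8, -20, 14, 8, -2]
Stage 3 (DELAY): [0, 8, -20, 14, 8] = [0, 8, -20, 14, 8] -> [0, 8, -20, 14, 8]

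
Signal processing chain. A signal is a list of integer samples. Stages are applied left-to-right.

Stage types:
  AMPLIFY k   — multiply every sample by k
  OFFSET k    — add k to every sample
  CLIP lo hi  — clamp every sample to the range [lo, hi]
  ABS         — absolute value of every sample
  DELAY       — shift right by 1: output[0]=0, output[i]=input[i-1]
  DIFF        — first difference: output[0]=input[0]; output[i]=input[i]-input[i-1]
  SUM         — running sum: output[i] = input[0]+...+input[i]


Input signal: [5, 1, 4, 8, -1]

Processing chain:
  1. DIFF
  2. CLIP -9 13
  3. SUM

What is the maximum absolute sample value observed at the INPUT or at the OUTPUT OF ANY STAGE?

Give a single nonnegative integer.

Answer: 9

Derivation:
Input: [5, 1, 4, 8, -1] (max |s|=8)
Stage 1 (DIFF): s[0]=5, 1-5=-4, 4-1=3, 8-4=4, -1-8=-9 -> [5, -4, 3, 4, -9] (max |s|=9)
Stage 2 (CLIP -9 13): clip(5,-9,13)=5, clip(-4,-9,13)=-4, clip(3,-9,13)=3, clip(4,-9,13)=4, clip(-9,-9,13)=-9 -> [5, -4, 3, 4, -9] (max |s|=9)
Stage 3 (SUM): sum[0..0]=5, sum[0..1]=1, sum[0..2]=4, sum[0..3]=8, sum[0..4]=-1 -> [5, 1, 4, 8, -1] (max |s|=8)
Overall max amplitude: 9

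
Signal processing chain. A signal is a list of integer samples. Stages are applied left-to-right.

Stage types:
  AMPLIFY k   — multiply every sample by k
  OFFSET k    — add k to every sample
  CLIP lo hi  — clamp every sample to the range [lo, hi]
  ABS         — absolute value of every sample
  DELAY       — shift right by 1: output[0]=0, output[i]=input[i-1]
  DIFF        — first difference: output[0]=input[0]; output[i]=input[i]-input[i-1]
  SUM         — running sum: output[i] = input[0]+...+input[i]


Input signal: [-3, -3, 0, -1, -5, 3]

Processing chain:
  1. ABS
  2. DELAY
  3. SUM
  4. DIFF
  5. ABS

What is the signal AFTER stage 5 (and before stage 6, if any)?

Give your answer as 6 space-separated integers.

Answer: 0 3 3 0 1 5

Derivation:
Input: [-3, -3, 0, -1, -5, 3]
Stage 1 (ABS): |-3|=3, |-3|=3, |0|=0, |-1|=1, |-5|=5, |3|=3 -> [3, 3, 0, 1, 5, 3]
Stage 2 (DELAY): [0, 3, 3, 0, 1, 5] = [0, 3, 3, 0, 1, 5] -> [0, 3, 3, 0, 1, 5]
Stage 3 (SUM): sum[0..0]=0, sum[0..1]=3, sum[0..2]=6, sum[0..3]=6, sum[0..4]=7, sum[0..5]=12 -> [0, 3, 6, 6, 7, 12]
Stage 4 (DIFF): s[0]=0, 3-0=3, 6-3=3, 6-6=0, 7-6=1, 12-7=5 -> [0, 3, 3, 0, 1, 5]
Stage 5 (ABS): |0|=0, |3|=3, |3|=3, |0|=0, |1|=1, |5|=5 -> [0, 3, 3, 0, 1, 5]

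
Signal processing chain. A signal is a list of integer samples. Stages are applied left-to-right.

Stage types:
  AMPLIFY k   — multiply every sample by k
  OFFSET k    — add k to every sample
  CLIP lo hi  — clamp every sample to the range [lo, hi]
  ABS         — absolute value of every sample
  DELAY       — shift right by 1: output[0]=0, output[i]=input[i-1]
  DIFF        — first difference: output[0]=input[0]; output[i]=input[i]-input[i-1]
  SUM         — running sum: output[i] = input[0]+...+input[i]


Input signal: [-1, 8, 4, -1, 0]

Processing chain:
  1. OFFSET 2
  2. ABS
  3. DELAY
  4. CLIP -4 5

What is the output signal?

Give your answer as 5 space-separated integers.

Answer: 0 1 5 5 1

Derivation:
Input: [-1, 8, 4, -1, 0]
Stage 1 (OFFSET 2): -1+2=1, 8+2=10, 4+2=6, -1+2=1, 0+2=2 -> [1, 10, 6, 1, 2]
Stage 2 (ABS): |1|=1, |10|=10, |6|=6, |1|=1, |2|=2 -> [1, 10, 6, 1, 2]
Stage 3 (DELAY): [0, 1, 10, 6, 1] = [0, 1, 10, 6, 1] -> [0, 1, 10, 6, 1]
Stage 4 (CLIP -4 5): clip(0,-4,5)=0, clip(1,-4,5)=1, clip(10,-4,5)=5, clip(6,-4,5)=5, clip(1,-4,5)=1 -> [0, 1, 5, 5, 1]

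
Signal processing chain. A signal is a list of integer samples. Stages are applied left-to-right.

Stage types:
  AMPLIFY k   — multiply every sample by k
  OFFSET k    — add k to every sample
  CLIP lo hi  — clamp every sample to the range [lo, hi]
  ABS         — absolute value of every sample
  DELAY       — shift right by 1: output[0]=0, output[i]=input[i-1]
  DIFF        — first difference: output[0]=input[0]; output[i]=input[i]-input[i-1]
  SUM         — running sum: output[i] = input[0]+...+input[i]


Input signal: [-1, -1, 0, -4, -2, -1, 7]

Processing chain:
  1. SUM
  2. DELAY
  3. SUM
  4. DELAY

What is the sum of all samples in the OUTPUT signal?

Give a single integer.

Answer: -39

Derivation:
Input: [-1, -1, 0, -4, -2, -1, 7]
Stage 1 (SUM): sum[0..0]=-1, sum[0..1]=-2, sum[0..2]=-2, sum[0..3]=-6, sum[0..4]=-8, sum[0..5]=-9, sum[0..6]=-2 -> [-1, -2, -2, -6, -8, -9, -2]
Stage 2 (DELAY): [0, -1, -2, -2, -6, -8, -9] = [0, -1, -2, -2, -6, -8, -9] -> [0, -1, -2, -2, -6, -8, -9]
Stage 3 (SUM): sum[0..0]=0, sum[0..1]=-1, sum[0..2]=-3, sum[0..3]=-5, sum[0..4]=-11, sum[0..5]=-19, sum[0..6]=-28 -> [0, -1, -3, -5, -11, -19, -28]
Stage 4 (DELAY): [0, 0, -1, -3, -5, -11, -19] = [0, 0, -1, -3, -5, -11, -19] -> [0, 0, -1, -3, -5, -11, -19]
Output sum: -39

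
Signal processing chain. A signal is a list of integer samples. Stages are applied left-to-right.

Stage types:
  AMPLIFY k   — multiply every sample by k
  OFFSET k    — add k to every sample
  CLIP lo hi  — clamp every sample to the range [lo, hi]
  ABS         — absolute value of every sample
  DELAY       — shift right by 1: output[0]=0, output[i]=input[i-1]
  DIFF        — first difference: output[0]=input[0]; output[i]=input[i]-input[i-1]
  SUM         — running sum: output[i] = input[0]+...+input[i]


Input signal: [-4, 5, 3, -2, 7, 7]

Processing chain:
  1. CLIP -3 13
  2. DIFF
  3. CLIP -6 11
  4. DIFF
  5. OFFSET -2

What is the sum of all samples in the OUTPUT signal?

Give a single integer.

Answer: -12

Derivation:
Input: [-4, 5, 3, -2, 7, 7]
Stage 1 (CLIP -3 13): clip(-4,-3,13)=-3, clip(5,-3,13)=5, clip(3,-3,13)=3, clip(-2,-3,13)=-2, clip(7,-3,13)=7, clip(7,-3,13)=7 -> [-3, 5, 3, -2, 7, 7]
Stage 2 (DIFF): s[0]=-3, 5--3=8, 3-5=-2, -2-3=-5, 7--2=9, 7-7=0 -> [-3, 8, -2, -5, 9, 0]
Stage 3 (CLIP -6 11): clip(-3,-6,11)=-3, clip(8,-6,11)=8, clip(-2,-6,11)=-2, clip(-5,-6,11)=-5, clip(9,-6,11)=9, clip(0,-6,11)=0 -> [-3, 8, -2, -5, 9, 0]
Stage 4 (DIFF): s[0]=-3, 8--3=11, -2-8=-10, -5--2=-3, 9--5=14, 0-9=-9 -> [-3, 11, -10, -3, 14, -9]
Stage 5 (OFFSET -2): -3+-2=-5, 11+-2=9, -10+-2=-12, -3+-2=-5, 14+-2=12, -9+-2=-11 -> [-5, 9, -12, -5, 12, -11]
Output sum: -12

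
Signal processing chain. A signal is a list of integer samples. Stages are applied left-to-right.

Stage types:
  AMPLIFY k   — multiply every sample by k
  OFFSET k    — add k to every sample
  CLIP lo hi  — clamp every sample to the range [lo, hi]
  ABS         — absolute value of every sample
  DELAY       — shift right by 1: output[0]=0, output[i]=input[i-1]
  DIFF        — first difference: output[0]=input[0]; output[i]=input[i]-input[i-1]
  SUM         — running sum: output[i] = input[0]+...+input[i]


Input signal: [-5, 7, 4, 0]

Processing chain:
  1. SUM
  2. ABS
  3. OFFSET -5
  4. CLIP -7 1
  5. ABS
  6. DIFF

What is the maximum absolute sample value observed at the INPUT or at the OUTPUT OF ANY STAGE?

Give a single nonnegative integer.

Answer: 7

Derivation:
Input: [-5, 7, 4, 0] (max |s|=7)
Stage 1 (SUM): sum[0..0]=-5, sum[0..1]=2, sum[0..2]=6, sum[0..3]=6 -> [-5, 2, 6, 6] (max |s|=6)
Stage 2 (ABS): |-5|=5, |2|=2, |6|=6, |6|=6 -> [5, 2, 6, 6] (max |s|=6)
Stage 3 (OFFSET -5): 5+-5=0, 2+-5=-3, 6+-5=1, 6+-5=1 -> [0, -3, 1, 1] (max |s|=3)
Stage 4 (CLIP -7 1): clip(0,-7,1)=0, clip(-3,-7,1)=-3, clip(1,-7,1)=1, clip(1,-7,1)=1 -> [0, -3, 1, 1] (max |s|=3)
Stage 5 (ABS): |0|=0, |-3|=3, |1|=1, |1|=1 -> [0, 3, 1, 1] (max |s|=3)
Stage 6 (DIFF): s[0]=0, 3-0=3, 1-3=-2, 1-1=0 -> [0, 3, -2, 0] (max |s|=3)
Overall max amplitude: 7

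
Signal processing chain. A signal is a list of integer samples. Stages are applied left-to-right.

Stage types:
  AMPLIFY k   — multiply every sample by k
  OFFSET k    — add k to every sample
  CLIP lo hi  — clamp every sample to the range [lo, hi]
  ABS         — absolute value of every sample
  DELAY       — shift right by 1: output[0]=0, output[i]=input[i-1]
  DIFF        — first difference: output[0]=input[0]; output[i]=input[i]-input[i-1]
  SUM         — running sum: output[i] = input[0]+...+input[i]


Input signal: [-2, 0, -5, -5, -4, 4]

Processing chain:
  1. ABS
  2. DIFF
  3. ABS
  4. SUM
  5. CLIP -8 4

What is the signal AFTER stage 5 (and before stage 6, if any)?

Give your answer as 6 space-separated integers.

Answer: 2 4 4 4 4 4

Derivation:
Input: [-2, 0, -5, -5, -4, 4]
Stage 1 (ABS): |-2|=2, |0|=0, |-5|=5, |-5|=5, |-4|=4, |4|=4 -> [2, 0, 5, 5, 4, 4]
Stage 2 (DIFF): s[0]=2, 0-2=-2, 5-0=5, 5-5=0, 4-5=-1, 4-4=0 -> [2, -2, 5, 0, -1, 0]
Stage 3 (ABS): |2|=2, |-2|=2, |5|=5, |0|=0, |-1|=1, |0|=0 -> [2, 2, 5, 0, 1, 0]
Stage 4 (SUM): sum[0..0]=2, sum[0..1]=4, sum[0..2]=9, sum[0..3]=9, sum[0..4]=10, sum[0..5]=10 -> [2, 4, 9, 9, 10, 10]
Stage 5 (CLIP -8 4): clip(2,-8,4)=2, clip(4,-8,4)=4, clip(9,-8,4)=4, clip(9,-8,4)=4, clip(10,-8,4)=4, clip(10,-8,4)=4 -> [2, 4, 4, 4, 4, 4]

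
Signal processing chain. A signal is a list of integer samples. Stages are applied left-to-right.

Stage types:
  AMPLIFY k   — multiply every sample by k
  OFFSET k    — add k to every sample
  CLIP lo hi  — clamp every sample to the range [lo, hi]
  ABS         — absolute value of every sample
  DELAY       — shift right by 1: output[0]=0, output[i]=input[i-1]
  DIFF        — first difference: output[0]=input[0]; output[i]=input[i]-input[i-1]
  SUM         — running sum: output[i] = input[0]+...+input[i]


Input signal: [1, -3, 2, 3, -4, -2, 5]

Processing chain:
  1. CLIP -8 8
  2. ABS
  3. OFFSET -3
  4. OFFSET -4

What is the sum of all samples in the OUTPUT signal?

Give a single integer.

Answer: -29

Derivation:
Input: [1, -3, 2, 3, -4, -2, 5]
Stage 1 (CLIP -8 8): clip(1,-8,8)=1, clip(-3,-8,8)=-3, clip(2,-8,8)=2, clip(3,-8,8)=3, clip(-4,-8,8)=-4, clip(-2,-8,8)=-2, clip(5,-8,8)=5 -> [1, -3, 2, 3, -4, -2, 5]
Stage 2 (ABS): |1|=1, |-3|=3, |2|=2, |3|=3, |-4|=4, |-2|=2, |5|=5 -> [1, 3, 2, 3, 4, 2, 5]
Stage 3 (OFFSET -3): 1+-3=-2, 3+-3=0, 2+-3=-1, 3+-3=0, 4+-3=1, 2+-3=-1, 5+-3=2 -> [-2, 0, -1, 0, 1, -1, 2]
Stage 4 (OFFSET -4): -2+-4=-6, 0+-4=-4, -1+-4=-5, 0+-4=-4, 1+-4=-3, -1+-4=-5, 2+-4=-2 -> [-6, -4, -5, -4, -3, -5, -2]
Output sum: -29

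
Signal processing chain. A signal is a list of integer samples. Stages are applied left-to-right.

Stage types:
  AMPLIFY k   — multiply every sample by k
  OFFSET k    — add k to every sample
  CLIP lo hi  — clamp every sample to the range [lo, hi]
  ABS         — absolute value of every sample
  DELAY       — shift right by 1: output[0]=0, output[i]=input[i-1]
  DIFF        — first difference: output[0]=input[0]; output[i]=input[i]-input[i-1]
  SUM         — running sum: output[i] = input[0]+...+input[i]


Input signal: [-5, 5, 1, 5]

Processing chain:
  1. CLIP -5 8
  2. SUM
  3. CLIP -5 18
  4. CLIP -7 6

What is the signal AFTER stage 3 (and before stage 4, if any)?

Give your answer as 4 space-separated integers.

Answer: -5 0 1 6

Derivation:
Input: [-5, 5, 1, 5]
Stage 1 (CLIP -5 8): clip(-5,-5,8)=-5, clip(5,-5,8)=5, clip(1,-5,8)=1, clip(5,-5,8)=5 -> [-5, 5, 1, 5]
Stage 2 (SUM): sum[0..0]=-5, sum[0..1]=0, sum[0..2]=1, sum[0..3]=6 -> [-5, 0, 1, 6]
Stage 3 (CLIP -5 18): clip(-5,-5,18)=-5, clip(0,-5,18)=0, clip(1,-5,18)=1, clip(6,-5,18)=6 -> [-5, 0, 1, 6]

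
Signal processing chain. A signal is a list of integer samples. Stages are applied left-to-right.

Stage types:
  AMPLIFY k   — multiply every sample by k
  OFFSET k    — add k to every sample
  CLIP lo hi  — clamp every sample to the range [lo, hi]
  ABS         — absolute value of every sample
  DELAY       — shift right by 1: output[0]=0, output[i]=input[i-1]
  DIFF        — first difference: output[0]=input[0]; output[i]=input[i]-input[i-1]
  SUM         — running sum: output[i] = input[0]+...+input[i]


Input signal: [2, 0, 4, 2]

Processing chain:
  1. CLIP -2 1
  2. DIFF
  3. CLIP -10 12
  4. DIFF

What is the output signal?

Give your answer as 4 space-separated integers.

Input: [2, 0, 4, 2]
Stage 1 (CLIP -2 1): clip(2,-2,1)=1, clip(0,-2,1)=0, clip(4,-2,1)=1, clip(2,-2,1)=1 -> [1, 0, 1, 1]
Stage 2 (DIFF): s[0]=1, 0-1=-1, 1-0=1, 1-1=0 -> [1, -1, 1, 0]
Stage 3 (CLIP -10 12): clip(1,-10,12)=1, clip(-1,-10,12)=-1, clip(1,-10,12)=1, clip(0,-10,12)=0 -> [1, -1, 1, 0]
Stage 4 (DIFF): s[0]=1, -1-1=-2, 1--1=2, 0-1=-1 -> [1, -2, 2, -1]

Answer: 1 -2 2 -1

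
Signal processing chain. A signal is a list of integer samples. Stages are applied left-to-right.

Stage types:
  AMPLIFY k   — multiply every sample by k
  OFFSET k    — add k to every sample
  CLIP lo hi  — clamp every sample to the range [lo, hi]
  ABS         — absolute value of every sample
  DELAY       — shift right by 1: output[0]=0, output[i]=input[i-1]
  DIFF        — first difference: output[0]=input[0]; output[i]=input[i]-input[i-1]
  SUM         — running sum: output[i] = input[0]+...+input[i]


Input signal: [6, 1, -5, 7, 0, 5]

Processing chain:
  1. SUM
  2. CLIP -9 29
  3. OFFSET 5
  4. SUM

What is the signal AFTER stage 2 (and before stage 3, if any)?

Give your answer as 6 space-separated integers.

Input: [6, 1, -5, 7, 0, 5]
Stage 1 (SUM): sum[0..0]=6, sum[0..1]=7, sum[0..2]=2, sum[0..3]=9, sum[0..4]=9, sum[0..5]=14 -> [6, 7, 2, 9, 9, 14]
Stage 2 (CLIP -9 29): clip(6,-9,29)=6, clip(7,-9,29)=7, clip(2,-9,29)=2, clip(9,-9,29)=9, clip(9,-9,29)=9, clip(14,-9,29)=14 -> [6, 7, 2, 9, 9, 14]

Answer: 6 7 2 9 9 14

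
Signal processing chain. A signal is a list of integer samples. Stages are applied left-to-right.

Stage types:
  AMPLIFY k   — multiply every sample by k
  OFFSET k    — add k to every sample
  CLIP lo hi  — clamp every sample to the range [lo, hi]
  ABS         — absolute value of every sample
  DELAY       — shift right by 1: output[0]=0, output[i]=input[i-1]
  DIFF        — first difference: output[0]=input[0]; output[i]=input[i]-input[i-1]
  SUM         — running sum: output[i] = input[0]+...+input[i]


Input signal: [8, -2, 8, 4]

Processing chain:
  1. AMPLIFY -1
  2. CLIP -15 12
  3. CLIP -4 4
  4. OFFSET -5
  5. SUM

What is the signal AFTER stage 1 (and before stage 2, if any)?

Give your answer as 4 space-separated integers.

Input: [8, -2, 8, 4]
Stage 1 (AMPLIFY -1): 8*-1=-8, -2*-1=2, 8*-1=-8, 4*-1=-4 -> [-8, 2, -8, -4]

Answer: -8 2 -8 -4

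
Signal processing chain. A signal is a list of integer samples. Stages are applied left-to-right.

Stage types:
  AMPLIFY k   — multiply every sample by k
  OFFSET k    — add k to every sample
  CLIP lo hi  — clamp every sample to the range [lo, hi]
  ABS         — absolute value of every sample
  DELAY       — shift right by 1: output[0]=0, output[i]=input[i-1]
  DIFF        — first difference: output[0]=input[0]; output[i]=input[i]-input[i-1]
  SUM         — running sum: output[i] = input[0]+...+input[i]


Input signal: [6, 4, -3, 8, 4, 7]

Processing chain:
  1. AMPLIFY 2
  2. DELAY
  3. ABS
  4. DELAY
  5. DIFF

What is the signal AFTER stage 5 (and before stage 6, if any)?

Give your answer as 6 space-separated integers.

Input: [6, 4, -3, 8, 4, 7]
Stage 1 (AMPLIFY 2): 6*2=12, 4*2=8, -3*2=-6, 8*2=16, 4*2=8, 7*2=14 -> [12, 8, -6, 16, 8, 14]
Stage 2 (DELAY): [0, 12, 8, -6, 16, 8] = [0, 12, 8, -6, 16, 8] -> [0, 12, 8, -6, 16, 8]
Stage 3 (ABS): |0|=0, |12|=12, |8|=8, |-6|=6, |16|=16, |8|=8 -> [0, 12, 8, 6, 16, 8]
Stage 4 (DELAY): [0, 0, 12, 8, 6, 16] = [0, 0, 12, 8, 6, 16] -> [0, 0, 12, 8, 6, 16]
Stage 5 (DIFF): s[0]=0, 0-0=0, 12-0=12, 8-12=-4, 6-8=-2, 16-6=10 -> [0, 0, 12, -4, -2, 10]

Answer: 0 0 12 -4 -2 10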